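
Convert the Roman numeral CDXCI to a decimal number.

CDXCI: CD=400, XC=90, I=1
400 + 90 + 1 = 491

491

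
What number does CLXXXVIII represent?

CLXXXVIII: C=100, L=50, X=10, X=10, X=10, V=5, I=1, I=1, I=1
100 + 50 + 10 + 10 + 10 + 5 + 1 + 1 + 1 = 188

188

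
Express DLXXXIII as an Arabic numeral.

DLXXXIII: D=500, L=50, X=10, X=10, X=10, I=1, I=1, I=1
500 + 50 + 10 + 10 + 10 + 1 + 1 + 1 = 583

583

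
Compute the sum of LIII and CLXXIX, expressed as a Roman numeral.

LIII = 53
CLXXIX = 179
53 + 179 = 232

CCXXXII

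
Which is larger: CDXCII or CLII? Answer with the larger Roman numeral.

CDXCII = 492
CLII = 152
492 is larger

CDXCII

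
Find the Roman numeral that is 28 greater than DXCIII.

DXCIII = 593
593 + 28 = 621

DCXXI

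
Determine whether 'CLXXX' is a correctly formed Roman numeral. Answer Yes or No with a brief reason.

'CLXXX': Check the rules: uses only the symbols I, V, X, L, C, D, M; no symbol is repeated more than three times in a row; V, L and D each appear at most once; no smaller symbol precedes a larger one (values never increase from left to right). Value: C (100) + L (50) + X (10) + X (10) + X (10) = 180. So it is a valid standard Roman numeral.

Yes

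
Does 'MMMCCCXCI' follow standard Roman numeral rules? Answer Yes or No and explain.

'MMMCCCXCI': Check the rules: uses only the symbols I, V, X, L, C, D, M; no symbol is repeated more than three times in a row; V, L and D each appear at most once; the only place a smaller symbol precedes a larger one is the allowed subtractive pair XC, the symbol right after such a pair (if any) is smaller than the pair's first symbol, and otherwise the values never increase from left to right. Value: M (1000) + M (1000) + M (1000) + C (100) + C (100) + C (100) + XC (90) + I (1) = 3391. So it is a valid standard Roman numeral.

Yes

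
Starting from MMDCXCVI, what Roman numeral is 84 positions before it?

MMDCXCVI = 2696
2696 - 84 = 2612

MMDCXII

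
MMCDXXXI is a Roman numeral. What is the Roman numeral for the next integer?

MMCDXXXI = 2431, so the next integer is 2431 + 1 = 2432

MMCDXXXII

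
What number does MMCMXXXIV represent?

MMCMXXXIV: M=1000, M=1000, CM=900, X=10, X=10, X=10, IV=4
1000 + 1000 + 900 + 10 + 10 + 10 + 4 = 2934

2934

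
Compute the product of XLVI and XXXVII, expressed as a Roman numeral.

XLVI = 46
XXXVII = 37
46 × 37 = 1702

MDCCII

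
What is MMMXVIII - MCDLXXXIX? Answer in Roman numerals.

MMMXVIII = 3018
MCDLXXXIX = 1489
3018 - 1489 = 1529

MDXXIX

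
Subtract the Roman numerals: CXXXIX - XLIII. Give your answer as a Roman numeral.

CXXXIX = 139
XLIII = 43
139 - 43 = 96

XCVI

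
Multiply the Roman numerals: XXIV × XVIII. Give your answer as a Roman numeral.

XXIV = 24
XVIII = 18
24 × 18 = 432

CDXXXII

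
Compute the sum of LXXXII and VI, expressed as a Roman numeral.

LXXXII = 82
VI = 6
82 + 6 = 88

LXXXVIII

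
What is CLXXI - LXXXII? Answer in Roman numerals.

CLXXI = 171
LXXXII = 82
171 - 82 = 89

LXXXIX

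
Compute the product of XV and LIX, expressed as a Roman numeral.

XV = 15
LIX = 59
15 × 59 = 885

DCCCLXXXV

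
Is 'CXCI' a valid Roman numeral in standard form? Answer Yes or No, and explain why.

'CXCI': Check the rules: uses only the symbols I, V, X, L, C, D, M; no symbol is repeated more than three times in a row; V, L and D each appear at most once; the only place a smaller symbol precedes a larger one is the allowed subtractive pair XC, the symbol right after such a pair (if any) is smaller than the pair's first symbol, and otherwise the values never increase from left to right. Value: C (100) + XC (90) + I (1) = 191. So it is a valid standard Roman numeral.

Yes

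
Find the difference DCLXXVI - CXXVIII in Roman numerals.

DCLXXVI = 676
CXXVIII = 128
676 - 128 = 548

DXLVIII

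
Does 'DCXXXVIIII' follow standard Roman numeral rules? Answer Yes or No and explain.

'DCXXXVIIII': More than 3 consecutive I's

No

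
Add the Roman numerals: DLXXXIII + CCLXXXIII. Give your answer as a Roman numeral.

DLXXXIII = 583
CCLXXXIII = 283
583 + 283 = 866

DCCCLXVI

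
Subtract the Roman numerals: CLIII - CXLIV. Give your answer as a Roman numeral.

CLIII = 153
CXLIV = 144
153 - 144 = 9

IX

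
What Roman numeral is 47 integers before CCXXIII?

CCXXIII = 223
223 - 47 = 176

CLXXVI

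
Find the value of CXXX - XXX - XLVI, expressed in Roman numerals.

CXXX = 130, XXX = 30, XLVI = 46
130 - 30 = 100
100 - 46 = 54

LIV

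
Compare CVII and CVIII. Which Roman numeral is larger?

CVII = 107
CVIII = 108
108 is larger

CVIII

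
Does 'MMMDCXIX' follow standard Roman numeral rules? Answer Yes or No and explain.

'MMMDCXIX': Check the rules: uses only the symbols I, V, X, L, C, D, M; no symbol is repeated more than three times in a row; V, L and D each appear at most once; the only place a smaller symbol precedes a larger one is the allowed subtractive pair IX, the symbol right after such a pair (if any) is smaller than the pair's first symbol, and otherwise the values never increase from left to right. Value: M (1000) + M (1000) + M (1000) + D (500) + C (100) + X (10) + IX (9) = 3619. So it is a valid standard Roman numeral.

Yes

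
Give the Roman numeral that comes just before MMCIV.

MMCIV = 2104; previous is 2103

MMCIII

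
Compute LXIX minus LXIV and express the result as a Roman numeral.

LXIX = 69
LXIV = 64
69 - 64 = 5

V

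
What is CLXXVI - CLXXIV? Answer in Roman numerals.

CLXXVI = 176
CLXXIV = 174
176 - 174 = 2

II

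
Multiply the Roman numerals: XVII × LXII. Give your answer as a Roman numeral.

XVII = 17
LXII = 62
17 × 62 = 1054

MLIV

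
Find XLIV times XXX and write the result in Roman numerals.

XLIV = 44
XXX = 30
44 × 30 = 1320

MCCCXX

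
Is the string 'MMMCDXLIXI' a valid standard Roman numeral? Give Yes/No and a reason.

'MMMCDXLIXI': I cannot come right after the subtractive pair IX: once I is subtracted in IX, the next symbol must be smaller than I

No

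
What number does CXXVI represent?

CXXVI: C=100, X=10, X=10, V=5, I=1
100 + 10 + 10 + 5 + 1 = 126

126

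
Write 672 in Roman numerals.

Convert 672 to Roman numerals:
  672 contains 1×500 (D)
  172 contains 1×100 (C)
  72 contains 1×50 (L)
  22 contains 2×10 (XX)
  2 contains 2×1 (II)

DCLXXII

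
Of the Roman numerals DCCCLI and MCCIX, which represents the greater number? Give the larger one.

DCCCLI = 851
MCCIX = 1209
1209 is larger

MCCIX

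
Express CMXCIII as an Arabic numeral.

CMXCIII: CM=900, XC=90, I=1, I=1, I=1
900 + 90 + 1 + 1 + 1 = 993

993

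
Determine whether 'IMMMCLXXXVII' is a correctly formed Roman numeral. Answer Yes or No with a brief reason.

'IMMMCLXXXVII': Invalid subtractive combination: IM

No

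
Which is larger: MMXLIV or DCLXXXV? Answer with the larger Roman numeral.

MMXLIV = 2044
DCLXXXV = 685
2044 is larger

MMXLIV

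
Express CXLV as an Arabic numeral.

CXLV: C=100, XL=40, V=5
100 + 40 + 5 = 145

145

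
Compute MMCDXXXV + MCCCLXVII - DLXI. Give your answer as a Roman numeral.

MMCDXXXV = 2435, MCCCLXVII = 1367, DLXI = 561
2435 + 1367 = 3802
3802 - 561 = 3241

MMMCCXLI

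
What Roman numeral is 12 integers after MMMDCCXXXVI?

MMMDCCXXXVI = 3736
3736 + 12 = 3748

MMMDCCXLVIII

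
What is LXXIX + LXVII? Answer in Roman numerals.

LXXIX = 79
LXVII = 67
79 + 67 = 146

CXLVI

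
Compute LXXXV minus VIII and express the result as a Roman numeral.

LXXXV = 85
VIII = 8
85 - 8 = 77

LXXVII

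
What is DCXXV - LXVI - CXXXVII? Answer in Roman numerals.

DCXXV = 625, LXVI = 66, CXXXVII = 137
625 - 66 = 559
559 - 137 = 422

CDXXII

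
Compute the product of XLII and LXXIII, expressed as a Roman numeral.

XLII = 42
LXXIII = 73
42 × 73 = 3066

MMMLXVI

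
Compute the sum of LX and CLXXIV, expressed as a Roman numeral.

LX = 60
CLXXIV = 174
60 + 174 = 234

CCXXXIV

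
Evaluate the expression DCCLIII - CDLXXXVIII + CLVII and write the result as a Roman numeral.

DCCLIII = 753, CDLXXXVIII = 488, CLVII = 157
753 - 488 = 265
265 + 157 = 422

CDXXII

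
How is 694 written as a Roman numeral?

Convert 694 to Roman numerals:
  694 contains 1×500 (D)
  194 contains 1×100 (C)
  94 contains 1×90 (XC)
  4 contains 1×4 (IV)

DCXCIV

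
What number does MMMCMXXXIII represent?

MMMCMXXXIII: M=1000, M=1000, M=1000, CM=900, X=10, X=10, X=10, I=1, I=1, I=1
1000 + 1000 + 1000 + 900 + 10 + 10 + 10 + 1 + 1 + 1 = 3933

3933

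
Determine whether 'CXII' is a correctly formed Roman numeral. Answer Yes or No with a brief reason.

'CXII': Check the rules: uses only the symbols I, V, X, L, C, D, M; no symbol is repeated more than three times in a row; V, L and D each appear at most once; no smaller symbol precedes a larger one (values never increase from left to right). Value: C (100) + X (10) + I (1) + I (1) = 112. So it is a valid standard Roman numeral.

Yes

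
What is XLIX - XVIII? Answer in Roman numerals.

XLIX = 49
XVIII = 18
49 - 18 = 31

XXXI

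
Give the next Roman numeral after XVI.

XVI = 16; next is 17

XVII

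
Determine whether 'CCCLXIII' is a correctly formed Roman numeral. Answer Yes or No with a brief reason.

'CCCLXIII': Check the rules: uses only the symbols I, V, X, L, C, D, M; no symbol is repeated more than three times in a row; V, L and D each appear at most once; no smaller symbol precedes a larger one (values never increase from left to right). Value: C (100) + C (100) + C (100) + L (50) + X (10) + I (1) + I (1) + I (1) = 363. So it is a valid standard Roman numeral.

Yes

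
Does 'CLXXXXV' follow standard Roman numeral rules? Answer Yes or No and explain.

'CLXXXXV': More than 3 consecutive X's

No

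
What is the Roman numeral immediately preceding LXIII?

LXIII = 63; previous is 62

LXII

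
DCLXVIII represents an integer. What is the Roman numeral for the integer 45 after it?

DCLXVIII = 668
668 + 45 = 713

DCCXIII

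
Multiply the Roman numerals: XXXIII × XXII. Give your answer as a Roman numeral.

XXXIII = 33
XXII = 22
33 × 22 = 726

DCCXXVI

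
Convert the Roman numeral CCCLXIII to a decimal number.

CCCLXIII: C=100, C=100, C=100, L=50, X=10, I=1, I=1, I=1
100 + 100 + 100 + 50 + 10 + 1 + 1 + 1 = 363

363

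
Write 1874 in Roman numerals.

Convert 1874 to Roman numerals:
  1874 contains 1×1000 (M)
  874 contains 1×500 (D)
  374 contains 3×100 (CCC)
  74 contains 1×50 (L)
  24 contains 2×10 (XX)
  4 contains 1×4 (IV)

MDCCCLXXIV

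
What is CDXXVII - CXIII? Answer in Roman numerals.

CDXXVII = 427
CXIII = 113
427 - 113 = 314

CCCXIV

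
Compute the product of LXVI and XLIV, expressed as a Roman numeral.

LXVI = 66
XLIV = 44
66 × 44 = 2904

MMCMIV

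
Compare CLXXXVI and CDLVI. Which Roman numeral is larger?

CLXXXVI = 186
CDLVI = 456
456 is larger

CDLVI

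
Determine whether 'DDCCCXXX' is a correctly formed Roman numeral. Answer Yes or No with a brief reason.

'DDCCCXXX': D should not appear more than once

No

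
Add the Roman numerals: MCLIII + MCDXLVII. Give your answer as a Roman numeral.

MCLIII = 1153
MCDXLVII = 1447
1153 + 1447 = 2600

MMDC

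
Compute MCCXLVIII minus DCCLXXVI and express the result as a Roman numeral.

MCCXLVIII = 1248
DCCLXXVI = 776
1248 - 776 = 472

CDLXXII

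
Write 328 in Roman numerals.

Convert 328 to Roman numerals:
  328 contains 3×100 (CCC)
  28 contains 2×10 (XX)
  8 contains 1×5 (V)
  3 contains 3×1 (III)

CCCXXVIII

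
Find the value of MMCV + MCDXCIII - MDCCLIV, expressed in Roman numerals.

MMCV = 2105, MCDXCIII = 1493, MDCCLIV = 1754
2105 + 1493 = 3598
3598 - 1754 = 1844

MDCCCXLIV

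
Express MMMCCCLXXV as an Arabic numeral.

MMMCCCLXXV: M=1000, M=1000, M=1000, C=100, C=100, C=100, L=50, X=10, X=10, V=5
1000 + 1000 + 1000 + 100 + 100 + 100 + 50 + 10 + 10 + 5 = 3375

3375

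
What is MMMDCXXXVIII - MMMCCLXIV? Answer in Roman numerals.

MMMDCXXXVIII = 3638
MMMCCLXIV = 3264
3638 - 3264 = 374

CCCLXXIV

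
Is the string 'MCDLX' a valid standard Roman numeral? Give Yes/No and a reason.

'MCDLX': Check the rules: uses only the symbols I, V, X, L, C, D, M; no symbol is repeated more than three times in a row; V, L and D each appear at most once; the only place a smaller symbol precedes a larger one is the allowed subtractive pair CD, the symbol right after such a pair (if any) is smaller than the pair's first symbol, and otherwise the values never increase from left to right. Value: M (1000) + CD (400) + L (50) + X (10) = 1460. So it is a valid standard Roman numeral.

Yes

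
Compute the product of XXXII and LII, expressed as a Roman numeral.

XXXII = 32
LII = 52
32 × 52 = 1664

MDCLXIV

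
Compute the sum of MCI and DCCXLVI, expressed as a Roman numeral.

MCI = 1101
DCCXLVI = 746
1101 + 746 = 1847

MDCCCXLVII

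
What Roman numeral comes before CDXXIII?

CDXXIII = 423; previous is 422

CDXXII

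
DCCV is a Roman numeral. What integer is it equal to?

DCCV: D=500, C=100, C=100, V=5
500 + 100 + 100 + 5 = 705

705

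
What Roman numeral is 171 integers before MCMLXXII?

MCMLXXII = 1972
1972 - 171 = 1801

MDCCCI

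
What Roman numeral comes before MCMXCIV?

MCMXCIV = 1994; previous is 1993

MCMXCIII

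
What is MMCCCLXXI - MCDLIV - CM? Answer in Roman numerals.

MMCCCLXXI = 2371, MCDLIV = 1454, CM = 900
2371 - 1454 = 917
917 - 900 = 17

XVII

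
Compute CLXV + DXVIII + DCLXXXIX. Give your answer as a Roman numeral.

CLXV = 165, DXVIII = 518, DCLXXXIX = 689
165 + 518 = 683
683 + 689 = 1372

MCCCLXXII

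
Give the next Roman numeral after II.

II = 2; next is 3

III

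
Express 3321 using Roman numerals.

Convert 3321 to Roman numerals:
  3321 contains 3×1000 (MMM)
  321 contains 3×100 (CCC)
  21 contains 2×10 (XX)
  1 contains 1×1 (I)

MMMCCCXXI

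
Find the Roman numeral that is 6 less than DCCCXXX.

DCCCXXX = 830
830 - 6 = 824

DCCCXXIV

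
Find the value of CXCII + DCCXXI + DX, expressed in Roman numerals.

CXCII = 192, DCCXXI = 721, DX = 510
192 + 721 = 913
913 + 510 = 1423

MCDXXIII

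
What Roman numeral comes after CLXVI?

CLXVI = 166; next is 167

CLXVII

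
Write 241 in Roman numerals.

Convert 241 to Roman numerals:
  241 contains 2×100 (CC)
  41 contains 1×40 (XL)
  1 contains 1×1 (I)

CCXLI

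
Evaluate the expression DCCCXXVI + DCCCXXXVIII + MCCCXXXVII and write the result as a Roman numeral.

DCCCXXVI = 826, DCCCXXXVIII = 838, MCCCXXXVII = 1337
826 + 838 = 1664
1664 + 1337 = 3001

MMMI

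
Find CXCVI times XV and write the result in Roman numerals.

CXCVI = 196
XV = 15
196 × 15 = 2940

MMCMXL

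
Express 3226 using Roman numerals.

Convert 3226 to Roman numerals:
  3226 contains 3×1000 (MMM)
  226 contains 2×100 (CC)
  26 contains 2×10 (XX)
  6 contains 1×5 (V)
  1 contains 1×1 (I)

MMMCCXXVI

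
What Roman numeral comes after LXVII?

LXVII = 67, so the next integer is 67 + 1 = 68

LXVIII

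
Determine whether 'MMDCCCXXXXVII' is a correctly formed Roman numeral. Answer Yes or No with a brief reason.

'MMDCCCXXXXVII': More than 3 consecutive X's

No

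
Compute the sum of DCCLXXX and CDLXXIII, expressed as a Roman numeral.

DCCLXXX = 780
CDLXXIII = 473
780 + 473 = 1253

MCCLIII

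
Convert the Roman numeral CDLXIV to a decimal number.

CDLXIV: CD=400, L=50, X=10, IV=4
400 + 50 + 10 + 4 = 464

464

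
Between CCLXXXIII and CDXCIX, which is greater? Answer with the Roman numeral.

CCLXXXIII = 283
CDXCIX = 499
499 is larger

CDXCIX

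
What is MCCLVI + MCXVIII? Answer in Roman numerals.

MCCLVI = 1256
MCXVIII = 1118
1256 + 1118 = 2374

MMCCCLXXIV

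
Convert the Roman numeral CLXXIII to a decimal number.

CLXXIII: C=100, L=50, X=10, X=10, I=1, I=1, I=1
100 + 50 + 10 + 10 + 1 + 1 + 1 = 173

173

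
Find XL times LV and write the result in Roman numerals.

XL = 40
LV = 55
40 × 55 = 2200

MMCC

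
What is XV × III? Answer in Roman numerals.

XV = 15
III = 3
15 × 3 = 45

XLV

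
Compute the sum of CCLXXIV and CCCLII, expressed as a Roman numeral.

CCLXXIV = 274
CCCLII = 352
274 + 352 = 626

DCXXVI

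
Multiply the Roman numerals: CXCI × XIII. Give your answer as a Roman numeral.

CXCI = 191
XIII = 13
191 × 13 = 2483

MMCDLXXXIII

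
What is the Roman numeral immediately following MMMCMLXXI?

MMMCMLXXI = 3971; next is 3972

MMMCMLXXII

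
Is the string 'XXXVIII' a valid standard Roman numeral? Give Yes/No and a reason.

'XXXVIII': Check the rules: uses only the symbols I, V, X, L, C, D, M; no symbol is repeated more than three times in a row; V, L and D each appear at most once; no smaller symbol precedes a larger one (values never increase from left to right). Value: X (10) + X (10) + X (10) + V (5) + I (1) + I (1) + I (1) = 38. So it is a valid standard Roman numeral.

Yes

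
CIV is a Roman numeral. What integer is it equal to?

CIV: C=100, IV=4
100 + 4 = 104

104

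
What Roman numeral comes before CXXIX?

CXXIX = 129; previous is 128

CXXVIII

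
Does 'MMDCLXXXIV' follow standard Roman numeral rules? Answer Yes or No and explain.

'MMDCLXXXIV': Check the rules: uses only the symbols I, V, X, L, C, D, M; no symbol is repeated more than three times in a row; V, L and D each appear at most once; the only place a smaller symbol precedes a larger one is the allowed subtractive pair IV, the symbol right after such a pair (if any) is smaller than the pair's first symbol, and otherwise the values never increase from left to right. Value: M (1000) + M (1000) + D (500) + C (100) + L (50) + X (10) + X (10) + X (10) + IV (4) = 2684. So it is a valid standard Roman numeral.

Yes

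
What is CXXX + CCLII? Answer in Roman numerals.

CXXX = 130
CCLII = 252
130 + 252 = 382

CCCLXXXII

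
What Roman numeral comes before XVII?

XVII = 17, so the previous integer is 17 - 1 = 16

XVI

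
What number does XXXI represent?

XXXI: X=10, X=10, X=10, I=1
10 + 10 + 10 + 1 = 31

31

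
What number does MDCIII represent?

MDCIII: M=1000, D=500, C=100, I=1, I=1, I=1
1000 + 500 + 100 + 1 + 1 + 1 = 1603

1603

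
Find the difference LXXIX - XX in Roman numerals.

LXXIX = 79
XX = 20
79 - 20 = 59

LIX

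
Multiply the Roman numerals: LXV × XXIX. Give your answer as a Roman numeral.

LXV = 65
XXIX = 29
65 × 29 = 1885

MDCCCLXXXV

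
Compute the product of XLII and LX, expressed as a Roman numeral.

XLII = 42
LX = 60
42 × 60 = 2520

MMDXX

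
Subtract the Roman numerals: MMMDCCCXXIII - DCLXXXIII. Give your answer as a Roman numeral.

MMMDCCCXXIII = 3823
DCLXXXIII = 683
3823 - 683 = 3140

MMMCXL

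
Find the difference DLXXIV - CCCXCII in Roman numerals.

DLXXIV = 574
CCCXCII = 392
574 - 392 = 182

CLXXXII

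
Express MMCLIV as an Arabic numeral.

MMCLIV: M=1000, M=1000, C=100, L=50, IV=4
1000 + 1000 + 100 + 50 + 4 = 2154

2154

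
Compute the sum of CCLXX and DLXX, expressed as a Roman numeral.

CCLXX = 270
DLXX = 570
270 + 570 = 840

DCCCXL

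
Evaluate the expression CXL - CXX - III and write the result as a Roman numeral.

CXL = 140, CXX = 120, III = 3
140 - 120 = 20
20 - 3 = 17

XVII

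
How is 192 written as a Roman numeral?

Convert 192 to Roman numerals:
  192 contains 1×100 (C)
  92 contains 1×90 (XC)
  2 contains 2×1 (II)

CXCII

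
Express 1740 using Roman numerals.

Convert 1740 to Roman numerals:
  1740 contains 1×1000 (M)
  740 contains 1×500 (D)
  240 contains 2×100 (CC)
  40 contains 1×40 (XL)

MDCCXL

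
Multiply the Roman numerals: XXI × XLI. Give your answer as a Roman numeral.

XXI = 21
XLI = 41
21 × 41 = 861

DCCCLXI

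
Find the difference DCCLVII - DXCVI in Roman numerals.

DCCLVII = 757
DXCVI = 596
757 - 596 = 161

CLXI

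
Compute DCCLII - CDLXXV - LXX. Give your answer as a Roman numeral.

DCCLII = 752, CDLXXV = 475, LXX = 70
752 - 475 = 277
277 - 70 = 207

CCVII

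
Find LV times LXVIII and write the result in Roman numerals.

LV = 55
LXVIII = 68
55 × 68 = 3740

MMMDCCXL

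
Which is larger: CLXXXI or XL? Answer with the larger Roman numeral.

CLXXXI = 181
XL = 40
181 is larger

CLXXXI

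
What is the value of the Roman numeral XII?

XII: X=10, I=1, I=1
10 + 1 + 1 = 12

12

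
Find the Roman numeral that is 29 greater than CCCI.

CCCI = 301
301 + 29 = 330

CCCXXX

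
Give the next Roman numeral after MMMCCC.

MMMCCC = 3300; next is 3301

MMMCCCI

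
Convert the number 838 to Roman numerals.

Convert 838 to Roman numerals:
  838 contains 1×500 (D)
  338 contains 3×100 (CCC)
  38 contains 3×10 (XXX)
  8 contains 1×5 (V)
  3 contains 3×1 (III)

DCCCXXXVIII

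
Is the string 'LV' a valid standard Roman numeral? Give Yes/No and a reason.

'LV': Check the rules: uses only the symbols I, V, X, L, C, D, M; no symbol is repeated more than three times in a row; V, L and D each appear at most once; no smaller symbol precedes a larger one (values never increase from left to right). Value: L (50) + V (5) = 55. So it is a valid standard Roman numeral.

Yes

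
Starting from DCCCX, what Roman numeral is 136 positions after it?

DCCCX = 810
810 + 136 = 946

CMXLVI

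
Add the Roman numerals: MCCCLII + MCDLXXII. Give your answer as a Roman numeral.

MCCCLII = 1352
MCDLXXII = 1472
1352 + 1472 = 2824

MMDCCCXXIV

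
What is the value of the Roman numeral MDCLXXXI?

MDCLXXXI: M=1000, D=500, C=100, L=50, X=10, X=10, X=10, I=1
1000 + 500 + 100 + 50 + 10 + 10 + 10 + 1 = 1681

1681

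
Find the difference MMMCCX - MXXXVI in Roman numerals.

MMMCCX = 3210
MXXXVI = 1036
3210 - 1036 = 2174

MMCLXXIV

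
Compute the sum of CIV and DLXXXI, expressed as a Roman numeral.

CIV = 104
DLXXXI = 581
104 + 581 = 685

DCLXXXV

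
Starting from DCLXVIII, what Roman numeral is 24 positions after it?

DCLXVIII = 668
668 + 24 = 692

DCXCII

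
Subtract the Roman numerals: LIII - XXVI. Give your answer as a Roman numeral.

LIII = 53
XXVI = 26
53 - 26 = 27

XXVII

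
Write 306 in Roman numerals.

Convert 306 to Roman numerals:
  306 contains 3×100 (CCC)
  6 contains 1×5 (V)
  1 contains 1×1 (I)

CCCVI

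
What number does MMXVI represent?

MMXVI: M=1000, M=1000, X=10, V=5, I=1
1000 + 1000 + 10 + 5 + 1 = 2016

2016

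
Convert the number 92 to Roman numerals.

Convert 92 to Roman numerals:
  92 contains 1×90 (XC)
  2 contains 2×1 (II)

XCII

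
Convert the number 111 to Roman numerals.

Convert 111 to Roman numerals:
  111 contains 1×100 (C)
  11 contains 1×10 (X)
  1 contains 1×1 (I)

CXI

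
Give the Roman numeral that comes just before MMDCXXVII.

MMDCXXVII = 2627, so the previous integer is 2627 - 1 = 2626

MMDCXXVI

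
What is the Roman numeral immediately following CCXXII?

CCXXII = 222, so the next integer is 222 + 1 = 223

CCXXIII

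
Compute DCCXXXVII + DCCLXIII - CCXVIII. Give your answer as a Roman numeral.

DCCXXXVII = 737, DCCLXIII = 763, CCXVIII = 218
737 + 763 = 1500
1500 - 218 = 1282

MCCLXXXII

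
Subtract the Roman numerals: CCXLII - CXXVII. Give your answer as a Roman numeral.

CCXLII = 242
CXXVII = 127
242 - 127 = 115

CXV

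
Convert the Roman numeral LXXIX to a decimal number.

LXXIX: L=50, X=10, X=10, IX=9
50 + 10 + 10 + 9 = 79

79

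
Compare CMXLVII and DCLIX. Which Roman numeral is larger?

CMXLVII = 947
DCLIX = 659
947 is larger

CMXLVII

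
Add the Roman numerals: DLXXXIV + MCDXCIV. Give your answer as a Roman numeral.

DLXXXIV = 584
MCDXCIV = 1494
584 + 1494 = 2078

MMLXXVIII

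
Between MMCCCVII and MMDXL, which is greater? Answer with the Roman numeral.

MMCCCVII = 2307
MMDXL = 2540
2540 is larger

MMDXL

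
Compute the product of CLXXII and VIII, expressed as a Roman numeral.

CLXXII = 172
VIII = 8
172 × 8 = 1376

MCCCLXXVI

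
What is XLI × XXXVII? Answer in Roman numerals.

XLI = 41
XXXVII = 37
41 × 37 = 1517

MDXVII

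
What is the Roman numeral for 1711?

Convert 1711 to Roman numerals:
  1711 contains 1×1000 (M)
  711 contains 1×500 (D)
  211 contains 2×100 (CC)
  11 contains 1×10 (X)
  1 contains 1×1 (I)

MDCCXI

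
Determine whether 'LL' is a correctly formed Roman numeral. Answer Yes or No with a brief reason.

'LL': L should not appear more than once

No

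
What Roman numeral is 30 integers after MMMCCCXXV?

MMMCCCXXV = 3325
3325 + 30 = 3355

MMMCCCLV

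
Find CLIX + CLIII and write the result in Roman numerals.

CLIX = 159
CLIII = 153
159 + 153 = 312

CCCXII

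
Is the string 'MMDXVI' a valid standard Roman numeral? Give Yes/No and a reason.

'MMDXVI': Check the rules: uses only the symbols I, V, X, L, C, D, M; no symbol is repeated more than three times in a row; V, L and D each appear at most once; no smaller symbol precedes a larger one (values never increase from left to right). Value: M (1000) + M (1000) + D (500) + X (10) + V (5) + I (1) = 2516. So it is a valid standard Roman numeral.

Yes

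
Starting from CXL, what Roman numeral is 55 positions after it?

CXL = 140
140 + 55 = 195

CXCV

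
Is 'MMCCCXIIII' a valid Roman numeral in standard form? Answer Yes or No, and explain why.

'MMCCCXIIII': More than 3 consecutive I's

No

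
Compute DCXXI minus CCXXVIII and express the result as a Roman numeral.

DCXXI = 621
CCXXVIII = 228
621 - 228 = 393

CCCXCIII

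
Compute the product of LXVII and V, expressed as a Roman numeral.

LXVII = 67
V = 5
67 × 5 = 335

CCCXXXV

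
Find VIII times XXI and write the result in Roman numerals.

VIII = 8
XXI = 21
8 × 21 = 168

CLXVIII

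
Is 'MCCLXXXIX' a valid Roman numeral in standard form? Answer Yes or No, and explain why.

'MCCLXXXIX': Check the rules: uses only the symbols I, V, X, L, C, D, M; no symbol is repeated more than three times in a row; V, L and D each appear at most once; the only place a smaller symbol precedes a larger one is the allowed subtractive pair IX, the symbol right after such a pair (if any) is smaller than the pair's first symbol, and otherwise the values never increase from left to right. Value: M (1000) + C (100) + C (100) + L (50) + X (10) + X (10) + X (10) + IX (9) = 1289. So it is a valid standard Roman numeral.

Yes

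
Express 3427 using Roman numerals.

Convert 3427 to Roman numerals:
  3427 contains 3×1000 (MMM)
  427 contains 1×400 (CD)
  27 contains 2×10 (XX)
  7 contains 1×5 (V)
  2 contains 2×1 (II)

MMMCDXXVII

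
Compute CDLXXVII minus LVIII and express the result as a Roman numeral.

CDLXXVII = 477
LVIII = 58
477 - 58 = 419

CDXIX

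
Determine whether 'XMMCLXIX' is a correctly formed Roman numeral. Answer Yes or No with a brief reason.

'XMMCLXIX': Invalid subtractive combination: XM

No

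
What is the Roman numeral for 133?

Convert 133 to Roman numerals:
  133 contains 1×100 (C)
  33 contains 3×10 (XXX)
  3 contains 3×1 (III)

CXXXIII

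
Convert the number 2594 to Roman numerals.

Convert 2594 to Roman numerals:
  2594 contains 2×1000 (MM)
  594 contains 1×500 (D)
  94 contains 1×90 (XC)
  4 contains 1×4 (IV)

MMDXCIV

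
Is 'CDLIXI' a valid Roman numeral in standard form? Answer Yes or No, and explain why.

'CDLIXI': I cannot come right after the subtractive pair IX: once I is subtracted in IX, the next symbol must be smaller than I

No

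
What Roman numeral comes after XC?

XC = 90; next is 91

XCI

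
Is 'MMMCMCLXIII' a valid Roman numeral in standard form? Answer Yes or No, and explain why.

'MMMCMCLXIII': C cannot come right after the subtractive pair CM: once C is subtracted in CM, the next symbol must be smaller than C

No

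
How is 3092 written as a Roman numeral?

Convert 3092 to Roman numerals:
  3092 contains 3×1000 (MMM)
  92 contains 1×90 (XC)
  2 contains 2×1 (II)

MMMXCII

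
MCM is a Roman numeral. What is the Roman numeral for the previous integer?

MCM = 1900; previous is 1899

MDCCCXCIX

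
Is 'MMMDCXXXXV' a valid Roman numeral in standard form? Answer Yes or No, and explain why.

'MMMDCXXXXV': More than 3 consecutive X's

No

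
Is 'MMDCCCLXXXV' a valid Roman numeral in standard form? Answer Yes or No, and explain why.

'MMDCCCLXXXV': Check the rules: uses only the symbols I, V, X, L, C, D, M; no symbol is repeated more than three times in a row; V, L and D each appear at most once; no smaller symbol precedes a larger one (values never increase from left to right). Value: M (1000) + M (1000) + D (500) + C (100) + C (100) + C (100) + L (50) + X (10) + X (10) + X (10) + V (5) = 2885. So it is a valid standard Roman numeral.

Yes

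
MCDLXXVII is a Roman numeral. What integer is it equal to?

MCDLXXVII: M=1000, CD=400, L=50, X=10, X=10, V=5, I=1, I=1
1000 + 400 + 50 + 10 + 10 + 5 + 1 + 1 = 1477

1477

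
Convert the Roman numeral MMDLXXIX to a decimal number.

MMDLXXIX: M=1000, M=1000, D=500, L=50, X=10, X=10, IX=9
1000 + 1000 + 500 + 50 + 10 + 10 + 9 = 2579

2579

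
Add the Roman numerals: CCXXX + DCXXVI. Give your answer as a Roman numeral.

CCXXX = 230
DCXXVI = 626
230 + 626 = 856

DCCCLVI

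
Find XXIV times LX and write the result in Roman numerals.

XXIV = 24
LX = 60
24 × 60 = 1440

MCDXL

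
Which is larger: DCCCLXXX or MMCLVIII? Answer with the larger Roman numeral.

DCCCLXXX = 880
MMCLVIII = 2158
2158 is larger

MMCLVIII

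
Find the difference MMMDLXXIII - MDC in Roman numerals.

MMMDLXXIII = 3573
MDC = 1600
3573 - 1600 = 1973

MCMLXXIII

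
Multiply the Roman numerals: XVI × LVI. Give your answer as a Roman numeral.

XVI = 16
LVI = 56
16 × 56 = 896

DCCCXCVI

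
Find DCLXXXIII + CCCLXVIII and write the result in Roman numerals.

DCLXXXIII = 683
CCCLXVIII = 368
683 + 368 = 1051

MLI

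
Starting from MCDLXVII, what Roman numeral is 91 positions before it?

MCDLXVII = 1467
1467 - 91 = 1376

MCCCLXXVI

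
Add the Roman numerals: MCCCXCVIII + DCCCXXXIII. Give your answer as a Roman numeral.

MCCCXCVIII = 1398
DCCCXXXIII = 833
1398 + 833 = 2231

MMCCXXXI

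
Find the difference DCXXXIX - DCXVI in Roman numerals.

DCXXXIX = 639
DCXVI = 616
639 - 616 = 23

XXIII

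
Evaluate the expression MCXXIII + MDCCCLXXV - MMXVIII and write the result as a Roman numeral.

MCXXIII = 1123, MDCCCLXXV = 1875, MMXVIII = 2018
1123 + 1875 = 2998
2998 - 2018 = 980

CMLXXX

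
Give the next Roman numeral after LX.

LX = 60; next is 61

LXI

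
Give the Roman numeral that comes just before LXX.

LXX = 70; previous is 69

LXIX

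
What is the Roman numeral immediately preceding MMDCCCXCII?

MMDCCCXCII = 2892; previous is 2891

MMDCCCXCI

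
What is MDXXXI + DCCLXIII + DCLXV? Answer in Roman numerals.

MDXXXI = 1531, DCCLXIII = 763, DCLXV = 665
1531 + 763 = 2294
2294 + 665 = 2959

MMCMLIX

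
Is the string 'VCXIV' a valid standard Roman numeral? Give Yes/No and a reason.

'VCXIV': V should not appear more than once

No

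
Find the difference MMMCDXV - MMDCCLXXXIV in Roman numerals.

MMMCDXV = 3415
MMDCCLXXXIV = 2784
3415 - 2784 = 631

DCXXXI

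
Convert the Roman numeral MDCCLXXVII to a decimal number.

MDCCLXXVII: M=1000, D=500, C=100, C=100, L=50, X=10, X=10, V=5, I=1, I=1
1000 + 500 + 100 + 100 + 50 + 10 + 10 + 5 + 1 + 1 = 1777

1777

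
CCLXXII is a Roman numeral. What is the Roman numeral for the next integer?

CCLXXII = 272, so the next integer is 272 + 1 = 273

CCLXXIII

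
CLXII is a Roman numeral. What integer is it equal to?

CLXII: C=100, L=50, X=10, I=1, I=1
100 + 50 + 10 + 1 + 1 = 162

162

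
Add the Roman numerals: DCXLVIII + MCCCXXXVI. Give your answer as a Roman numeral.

DCXLVIII = 648
MCCCXXXVI = 1336
648 + 1336 = 1984

MCMLXXXIV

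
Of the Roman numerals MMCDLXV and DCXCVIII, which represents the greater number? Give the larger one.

MMCDLXV = 2465
DCXCVIII = 698
2465 is larger

MMCDLXV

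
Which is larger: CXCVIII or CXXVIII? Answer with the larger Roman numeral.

CXCVIII = 198
CXXVIII = 128
198 is larger

CXCVIII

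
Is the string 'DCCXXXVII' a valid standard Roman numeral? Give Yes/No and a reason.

'DCCXXXVII': Check the rules: uses only the symbols I, V, X, L, C, D, M; no symbol is repeated more than three times in a row; V, L and D each appear at most once; no smaller symbol precedes a larger one (values never increase from left to right). Value: D (500) + C (100) + C (100) + X (10) + X (10) + X (10) + V (5) + I (1) + I (1) = 737. So it is a valid standard Roman numeral.

Yes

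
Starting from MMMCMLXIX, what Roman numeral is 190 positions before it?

MMMCMLXIX = 3969
3969 - 190 = 3779

MMMDCCLXXIX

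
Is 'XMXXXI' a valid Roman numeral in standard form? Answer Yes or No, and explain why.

'XMXXXI': Invalid subtractive combination: XM

No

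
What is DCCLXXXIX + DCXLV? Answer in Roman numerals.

DCCLXXXIX = 789
DCXLV = 645
789 + 645 = 1434

MCDXXXIV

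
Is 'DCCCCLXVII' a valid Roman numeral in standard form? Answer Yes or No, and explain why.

'DCCCCLXVII': More than 3 consecutive C's

No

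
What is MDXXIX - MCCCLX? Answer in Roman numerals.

MDXXIX = 1529
MCCCLX = 1360
1529 - 1360 = 169

CLXIX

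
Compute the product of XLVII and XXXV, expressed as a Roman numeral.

XLVII = 47
XXXV = 35
47 × 35 = 1645

MDCXLV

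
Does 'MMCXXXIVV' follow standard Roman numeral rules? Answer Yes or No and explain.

'MMCXXXIVV': V should not appear more than once

No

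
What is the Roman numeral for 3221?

Convert 3221 to Roman numerals:
  3221 contains 3×1000 (MMM)
  221 contains 2×100 (CC)
  21 contains 2×10 (XX)
  1 contains 1×1 (I)

MMMCCXXI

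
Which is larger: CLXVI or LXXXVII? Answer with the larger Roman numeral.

CLXVI = 166
LXXXVII = 87
166 is larger

CLXVI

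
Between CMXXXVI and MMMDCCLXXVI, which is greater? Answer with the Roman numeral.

CMXXXVI = 936
MMMDCCLXXVI = 3776
3776 is larger

MMMDCCLXXVI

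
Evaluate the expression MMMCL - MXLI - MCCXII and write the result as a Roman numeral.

MMMCL = 3150, MXLI = 1041, MCCXII = 1212
3150 - 1041 = 2109
2109 - 1212 = 897

DCCCXCVII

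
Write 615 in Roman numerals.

Convert 615 to Roman numerals:
  615 contains 1×500 (D)
  115 contains 1×100 (C)
  15 contains 1×10 (X)
  5 contains 1×5 (V)

DCXV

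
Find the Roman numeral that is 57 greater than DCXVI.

DCXVI = 616
616 + 57 = 673

DCLXXIII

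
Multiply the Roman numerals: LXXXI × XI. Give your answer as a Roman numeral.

LXXXI = 81
XI = 11
81 × 11 = 891

DCCCXCI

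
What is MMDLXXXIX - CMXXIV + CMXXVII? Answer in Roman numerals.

MMDLXXXIX = 2589, CMXXIV = 924, CMXXVII = 927
2589 - 924 = 1665
1665 + 927 = 2592

MMDXCII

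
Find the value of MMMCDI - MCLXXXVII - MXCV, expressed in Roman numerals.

MMMCDI = 3401, MCLXXXVII = 1187, MXCV = 1095
3401 - 1187 = 2214
2214 - 1095 = 1119

MCXIX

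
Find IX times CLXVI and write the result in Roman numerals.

IX = 9
CLXVI = 166
9 × 166 = 1494

MCDXCIV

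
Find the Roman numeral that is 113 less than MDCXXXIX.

MDCXXXIX = 1639
1639 - 113 = 1526

MDXXVI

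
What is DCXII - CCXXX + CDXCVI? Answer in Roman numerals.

DCXII = 612, CCXXX = 230, CDXCVI = 496
612 - 230 = 382
382 + 496 = 878

DCCCLXXVIII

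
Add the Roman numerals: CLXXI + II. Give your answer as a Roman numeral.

CLXXI = 171
II = 2
171 + 2 = 173

CLXXIII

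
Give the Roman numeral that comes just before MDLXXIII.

MDLXXIII = 1573, so the previous integer is 1573 - 1 = 1572

MDLXXII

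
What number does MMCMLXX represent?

MMCMLXX: M=1000, M=1000, CM=900, L=50, X=10, X=10
1000 + 1000 + 900 + 50 + 10 + 10 = 2970

2970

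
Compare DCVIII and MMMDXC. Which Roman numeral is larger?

DCVIII = 608
MMMDXC = 3590
3590 is larger

MMMDXC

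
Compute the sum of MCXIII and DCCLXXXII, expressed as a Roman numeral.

MCXIII = 1113
DCCLXXXII = 782
1113 + 782 = 1895

MDCCCXCV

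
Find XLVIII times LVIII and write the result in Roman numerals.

XLVIII = 48
LVIII = 58
48 × 58 = 2784

MMDCCLXXXIV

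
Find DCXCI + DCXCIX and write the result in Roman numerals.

DCXCI = 691
DCXCIX = 699
691 + 699 = 1390

MCCCXC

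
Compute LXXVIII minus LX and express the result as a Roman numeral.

LXXVIII = 78
LX = 60
78 - 60 = 18

XVIII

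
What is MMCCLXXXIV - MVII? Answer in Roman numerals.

MMCCLXXXIV = 2284
MVII = 1007
2284 - 1007 = 1277

MCCLXXVII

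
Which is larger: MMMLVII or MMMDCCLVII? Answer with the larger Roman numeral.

MMMLVII = 3057
MMMDCCLVII = 3757
3757 is larger

MMMDCCLVII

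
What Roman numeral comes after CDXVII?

CDXVII = 417; next is 418

CDXVIII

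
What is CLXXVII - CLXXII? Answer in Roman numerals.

CLXXVII = 177
CLXXII = 172
177 - 172 = 5

V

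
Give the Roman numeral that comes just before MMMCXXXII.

MMMCXXXII = 3132; previous is 3131

MMMCXXXI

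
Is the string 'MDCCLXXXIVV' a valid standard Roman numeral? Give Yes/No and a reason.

'MDCCLXXXIVV': V should not appear more than once

No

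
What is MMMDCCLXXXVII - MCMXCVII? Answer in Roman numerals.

MMMDCCLXXXVII = 3787
MCMXCVII = 1997
3787 - 1997 = 1790

MDCCXC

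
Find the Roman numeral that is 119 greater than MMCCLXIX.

MMCCLXIX = 2269
2269 + 119 = 2388

MMCCCLXXXVIII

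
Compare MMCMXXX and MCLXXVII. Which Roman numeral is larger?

MMCMXXX = 2930
MCLXXVII = 1177
2930 is larger

MMCMXXX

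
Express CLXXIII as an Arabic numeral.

CLXXIII: C=100, L=50, X=10, X=10, I=1, I=1, I=1
100 + 50 + 10 + 10 + 1 + 1 + 1 = 173

173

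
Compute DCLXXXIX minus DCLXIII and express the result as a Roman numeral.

DCLXXXIX = 689
DCLXIII = 663
689 - 663 = 26

XXVI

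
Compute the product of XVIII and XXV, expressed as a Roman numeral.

XVIII = 18
XXV = 25
18 × 25 = 450

CDL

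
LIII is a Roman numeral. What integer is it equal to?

LIII: L=50, I=1, I=1, I=1
50 + 1 + 1 + 1 = 53

53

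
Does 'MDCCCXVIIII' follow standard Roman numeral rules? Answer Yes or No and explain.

'MDCCCXVIIII': More than 3 consecutive I's

No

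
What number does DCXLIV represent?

DCXLIV: D=500, C=100, XL=40, IV=4
500 + 100 + 40 + 4 = 644

644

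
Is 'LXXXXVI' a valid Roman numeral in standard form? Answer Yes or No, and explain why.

'LXXXXVI': More than 3 consecutive X's

No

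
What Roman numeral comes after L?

L = 50; next is 51

LI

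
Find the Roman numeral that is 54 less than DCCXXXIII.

DCCXXXIII = 733
733 - 54 = 679

DCLXXIX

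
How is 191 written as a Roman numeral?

Convert 191 to Roman numerals:
  191 contains 1×100 (C)
  91 contains 1×90 (XC)
  1 contains 1×1 (I)

CXCI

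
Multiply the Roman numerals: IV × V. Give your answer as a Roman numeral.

IV = 4
V = 5
4 × 5 = 20

XX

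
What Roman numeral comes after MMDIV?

MMDIV = 2504; next is 2505

MMDV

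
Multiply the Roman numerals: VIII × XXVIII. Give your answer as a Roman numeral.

VIII = 8
XXVIII = 28
8 × 28 = 224

CCXXIV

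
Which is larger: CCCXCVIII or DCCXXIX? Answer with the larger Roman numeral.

CCCXCVIII = 398
DCCXXIX = 729
729 is larger

DCCXXIX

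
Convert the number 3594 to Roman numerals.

Convert 3594 to Roman numerals:
  3594 contains 3×1000 (MMM)
  594 contains 1×500 (D)
  94 contains 1×90 (XC)
  4 contains 1×4 (IV)

MMMDXCIV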